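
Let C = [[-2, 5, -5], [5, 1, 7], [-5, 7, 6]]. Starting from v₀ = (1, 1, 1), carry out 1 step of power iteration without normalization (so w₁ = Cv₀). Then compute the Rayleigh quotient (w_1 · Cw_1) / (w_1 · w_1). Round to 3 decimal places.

8.021

w1 = Cv₀ = ((-2)·1 + 5·1 + (-5)·1; 5·1 + 1·1 + 7·1; (-5)·1 + 7·1 + 6·1) = (-2, 13, 8)
Cw1 = (29, 59, 149)
w1·Cw1 = (-2)·29 + 13·59 + 8·149 = 1901; w1·w1 = (-2)·(-2) + 13·13 + 8·8 = 237
λ ≈ 1901/237 = 8.021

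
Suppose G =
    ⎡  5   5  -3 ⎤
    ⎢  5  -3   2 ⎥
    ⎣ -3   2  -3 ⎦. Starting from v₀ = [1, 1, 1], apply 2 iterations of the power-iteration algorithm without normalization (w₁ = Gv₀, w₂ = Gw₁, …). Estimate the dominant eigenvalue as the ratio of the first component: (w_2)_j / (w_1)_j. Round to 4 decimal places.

9.5714

w1 = Gv₀ = (7, 4, -4)
w2 = Gw1 = (67, 15, -1)
Ratio at component: 67 / 7 = 9.5714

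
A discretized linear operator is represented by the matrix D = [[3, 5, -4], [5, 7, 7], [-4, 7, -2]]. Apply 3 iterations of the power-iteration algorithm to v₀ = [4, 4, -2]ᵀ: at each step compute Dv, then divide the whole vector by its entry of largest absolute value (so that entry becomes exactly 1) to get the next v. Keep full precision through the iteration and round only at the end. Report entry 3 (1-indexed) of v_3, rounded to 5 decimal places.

Dv0 = (40.000000, 34.000000, 16.000000); divide by 40.000000 → v1 = (1.000000, 0.850000, 0.400000)
Dv1 = (5.650000, 13.750000, 1.150000); divide by 13.750000 → v2 = (0.410909, 1.000000, 0.083636)
Dv2 = (5.898182, 9.640000, 5.189091); divide by 9.640000 → v3 = (0.611845, 1.000000, 0.538287)
Requested entry of v3: 2854/5302 = 0.53829

0.53829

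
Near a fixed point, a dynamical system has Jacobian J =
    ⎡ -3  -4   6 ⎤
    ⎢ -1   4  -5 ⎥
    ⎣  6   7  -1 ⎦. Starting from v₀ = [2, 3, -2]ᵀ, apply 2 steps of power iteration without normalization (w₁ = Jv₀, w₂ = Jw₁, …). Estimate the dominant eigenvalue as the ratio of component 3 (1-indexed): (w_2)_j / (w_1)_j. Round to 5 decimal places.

λ ≈ -2.14286

w1 = Jv₀ = (-30, 20, 35)
w2 = Jw1 = (220, -65, -75)
Ratio at component: -75 / 35 = -2.14286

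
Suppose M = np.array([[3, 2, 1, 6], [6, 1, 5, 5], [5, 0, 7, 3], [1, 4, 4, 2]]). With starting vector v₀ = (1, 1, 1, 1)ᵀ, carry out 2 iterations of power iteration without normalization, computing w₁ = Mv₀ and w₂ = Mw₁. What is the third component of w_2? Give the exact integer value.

w1 = Mv₀ = (12, 17, 15, 11)
w2 = Mw1 = (151, 219, 198, 162)
The requested component of w2 is 198.

198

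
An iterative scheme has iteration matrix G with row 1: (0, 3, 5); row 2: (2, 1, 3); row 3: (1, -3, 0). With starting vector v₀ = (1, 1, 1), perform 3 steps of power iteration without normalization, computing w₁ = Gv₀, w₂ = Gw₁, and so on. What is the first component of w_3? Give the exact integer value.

-2

w1 = Gv₀ = (0·1 + 3·1 + 5·1; 2·1 + 1·1 + 3·1; 1·1 + (-3)·1 + 0·1) = (8, 6, -2)
w2 = Gw1 = (0·8 + 3·6 + 5·(-2); 2·8 + 1·6 + 3·(-2); 1·8 + (-3)·6 + 0·(-2)) = (8, 16, -10)
w3 = Gw2 = (-2, 2, -40)
The requested component of w3 is -2.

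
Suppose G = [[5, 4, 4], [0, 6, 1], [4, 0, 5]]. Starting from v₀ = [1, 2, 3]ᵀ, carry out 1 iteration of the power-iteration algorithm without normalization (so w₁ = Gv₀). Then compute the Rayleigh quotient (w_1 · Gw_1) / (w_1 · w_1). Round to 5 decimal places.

w1 = Gv₀ = (25, 15, 19)
Gw1 = (261, 109, 195)
w1·Gw1 = 25·261 + 15·109 + 19·195 = 11865; w1·w1 = 25·25 + 15·15 + 19·19 = 1211
λ ≈ 11865/1211 = 9.79769

λ ≈ 9.79769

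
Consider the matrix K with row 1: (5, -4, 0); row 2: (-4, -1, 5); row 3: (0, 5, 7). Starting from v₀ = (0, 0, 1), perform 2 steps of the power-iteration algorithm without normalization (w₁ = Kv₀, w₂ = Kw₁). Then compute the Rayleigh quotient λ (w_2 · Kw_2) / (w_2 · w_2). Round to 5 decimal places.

w1 = Kv₀ = (0, 5, 7)
w2 = Kw1 = (-20, 30, 74)
Kw2 = (-220, 420, 668)
w2·Kw2 = (-20)·(-220) + 30·420 + 74·668 = 66432; w2·w2 = (-20)·(-20) + 30·30 + 74·74 = 6776
λ ≈ 66432/6776 = 9.80401

9.80401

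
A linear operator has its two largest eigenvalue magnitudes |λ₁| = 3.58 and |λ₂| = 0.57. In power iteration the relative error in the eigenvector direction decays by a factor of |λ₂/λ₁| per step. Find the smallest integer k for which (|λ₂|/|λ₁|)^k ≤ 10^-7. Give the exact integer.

9

|λ₂/λ₁| = 0.57/3.58 = 0.15922
Need k ≥ ln(10^-7) / ln(0.15922) = -16.1181 / -1.8375 ≈ 8.772
Smallest integer k satisfying the bound: 9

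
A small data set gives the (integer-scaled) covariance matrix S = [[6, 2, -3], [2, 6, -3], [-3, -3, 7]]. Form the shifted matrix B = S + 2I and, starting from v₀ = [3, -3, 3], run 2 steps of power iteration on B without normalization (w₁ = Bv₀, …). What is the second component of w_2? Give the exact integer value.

B = S + 2I has rows (8, 2, -3); (2, 8, -3); (-3, -3, 9)
w1 = Bv₀ = (8·3 + 2·(-3) + (-3)·3; 2·3 + 8·(-3) + (-3)·3; (-3)·3 + (-3)·(-3) + 9·3) = (9, -27, 27)
w2 = Bw1 = (8·9 + 2·(-27) + (-3)·27; 2·9 + 8·(-27) + (-3)·27; (-3)·9 + (-3)·(-27) + 9·27) = (-63, -279, 297)
Requested component of w2: -279

-279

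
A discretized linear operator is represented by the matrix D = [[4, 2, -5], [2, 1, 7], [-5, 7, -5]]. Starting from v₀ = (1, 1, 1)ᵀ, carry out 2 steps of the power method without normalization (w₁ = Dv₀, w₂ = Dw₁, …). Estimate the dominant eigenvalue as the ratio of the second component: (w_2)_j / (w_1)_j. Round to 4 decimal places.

-0.9000

w1 = Dv₀ = (1, 10, -3)
w2 = Dw1 = (39, -9, 80)
Ratio at component: -9 / 10 = -0.9000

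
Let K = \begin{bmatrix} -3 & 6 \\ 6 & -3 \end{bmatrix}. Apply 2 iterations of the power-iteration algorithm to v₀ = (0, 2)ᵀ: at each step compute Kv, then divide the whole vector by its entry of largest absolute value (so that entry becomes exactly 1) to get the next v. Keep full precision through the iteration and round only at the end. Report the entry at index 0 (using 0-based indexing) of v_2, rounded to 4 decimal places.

Kv0 = (12.00000, -6.00000); divide by 12.00000 → v1 = (1.00000, -0.50000)
Kv1 = (-6.00000, 7.50000); divide by 7.50000 → v2 = (-0.80000, 1.00000)
Requested entry of v2: -72/90 = -0.8000

-0.8000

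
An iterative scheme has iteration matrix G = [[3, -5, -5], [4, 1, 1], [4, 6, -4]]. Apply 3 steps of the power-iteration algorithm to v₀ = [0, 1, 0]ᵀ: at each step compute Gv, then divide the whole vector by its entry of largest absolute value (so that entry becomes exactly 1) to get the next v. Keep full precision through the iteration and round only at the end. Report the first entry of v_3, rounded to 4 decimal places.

-0.4183

Gv0 = (-5.00000, 1.00000, 6.00000); divide by 6.00000 → v1 = (-0.83333, 0.16667, 1.00000)
Gv1 = (-8.33333, -2.16667, -6.33333); divide by -8.33333 → v2 = (1.00000, 0.26000, 0.76000)
Gv2 = (-2.10000, 5.02000, 2.52000); divide by 5.02000 → v3 = (-0.41833, 1.00000, 0.50199)
Requested entry of v3: 105/-251 = -0.4183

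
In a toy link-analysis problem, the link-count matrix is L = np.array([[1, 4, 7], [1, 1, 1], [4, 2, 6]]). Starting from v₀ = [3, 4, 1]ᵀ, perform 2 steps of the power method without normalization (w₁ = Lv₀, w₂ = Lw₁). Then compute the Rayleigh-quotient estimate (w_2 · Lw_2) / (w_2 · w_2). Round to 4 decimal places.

w1 = Lv₀ = (1·3 + 4·4 + 7·1; 1·3 + 1·4 + 1·1; 4·3 + 2·4 + 6·1) = (26, 8, 26)
w2 = Lw1 = (1·26 + 4·8 + 7·26; 1·26 + 1·8 + 1·26; 4·26 + 2·8 + 6·26) = (240, 60, 276)
Lw2 = (2412, 576, 2736)
w2·Lw2 = 240·2412 + 60·576 + 276·2736 = 1368576; w2·w2 = 240·240 + 60·60 + 276·276 = 137376
λ ≈ 1368576/137376 = 9.9623

λ ≈ 9.9623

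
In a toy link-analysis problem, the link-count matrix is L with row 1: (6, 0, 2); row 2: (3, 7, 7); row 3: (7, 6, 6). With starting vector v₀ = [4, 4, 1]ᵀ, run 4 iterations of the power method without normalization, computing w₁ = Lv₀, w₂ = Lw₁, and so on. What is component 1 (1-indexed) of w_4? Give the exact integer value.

42844

w1 = Lv₀ = (6·4 + 0·4 + 2·1; 3·4 + 7·4 + 7·1; 7·4 + 6·4 + 6·1) = (26, 47, 58)
w2 = Lw1 = (6·26 + 0·47 + 2·58; 3·26 + 7·47 + 7·58; 7·26 + 6·47 + 6·58) = (272, 813, 812)
w3 = Lw2 = (3256, 12191, 11654)
w4 = Lw3 = (42844, 176683, 165862)
The requested component of w4 is 42844.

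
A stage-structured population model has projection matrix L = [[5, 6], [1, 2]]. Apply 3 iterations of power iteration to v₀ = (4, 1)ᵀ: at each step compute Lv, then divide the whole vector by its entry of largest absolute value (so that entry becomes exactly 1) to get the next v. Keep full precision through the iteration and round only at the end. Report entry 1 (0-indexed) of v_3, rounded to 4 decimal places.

Lv0 = (26.00000, 6.00000); divide by 26.00000 → v1 = (1.00000, 0.23077)
Lv1 = (6.38462, 1.46154); divide by 6.38462 → v2 = (1.00000, 0.22892)
Lv2 = (6.37349, 1.45783); divide by 6.37349 → v3 = (1.00000, 0.22873)
Requested entry of v3: 242/1058 = 0.2287

0.2287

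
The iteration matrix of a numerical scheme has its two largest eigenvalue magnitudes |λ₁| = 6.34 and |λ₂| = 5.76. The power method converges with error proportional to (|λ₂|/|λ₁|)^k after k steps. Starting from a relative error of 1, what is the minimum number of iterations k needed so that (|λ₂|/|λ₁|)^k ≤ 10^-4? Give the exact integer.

96

|λ₂/λ₁| = 5.76/6.34 = 0.90852
Need k ≥ ln(10^-4) / ln(0.90852) = -9.2103 / -0.0959 ≈ 96.000
Smallest integer k satisfying the bound: 96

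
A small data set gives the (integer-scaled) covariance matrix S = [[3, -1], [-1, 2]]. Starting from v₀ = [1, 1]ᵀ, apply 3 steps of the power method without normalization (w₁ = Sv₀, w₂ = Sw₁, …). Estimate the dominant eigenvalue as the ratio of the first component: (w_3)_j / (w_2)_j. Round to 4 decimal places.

λ ≈ 3.0000

w1 = Sv₀ = (2, 1)
w2 = Sw1 = (5, 0)
w3 = Sw2 = (15, -5)
Ratio at component: 15 / 5 = 3.0000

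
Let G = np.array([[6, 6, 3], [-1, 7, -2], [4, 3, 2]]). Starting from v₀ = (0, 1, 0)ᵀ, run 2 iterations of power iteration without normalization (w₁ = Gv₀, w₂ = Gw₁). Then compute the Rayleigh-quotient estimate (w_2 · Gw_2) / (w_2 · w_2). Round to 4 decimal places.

λ ≈ 9.4670

w1 = Gv₀ = (6, 7, 3)
w2 = Gw1 = (87, 37, 51)
Gw2 = (897, 70, 561)
w2·Gw2 = 87·897 + 37·70 + 51·561 = 109240; w2·w2 = 87·87 + 37·37 + 51·51 = 11539
λ ≈ 109240/11539 = 9.4670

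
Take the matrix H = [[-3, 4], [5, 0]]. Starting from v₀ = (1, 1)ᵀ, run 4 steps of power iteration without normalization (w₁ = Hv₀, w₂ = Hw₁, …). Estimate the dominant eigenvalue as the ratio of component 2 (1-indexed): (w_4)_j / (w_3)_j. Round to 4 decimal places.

w1 = Hv₀ = ((-3)·1 + 4·1; 5·1 + 0·1) = (1, 5)
w2 = Hw1 = ((-3)·1 + 4·5; 5·1 + 0·5) = (17, 5)
w3 = Hw2 = (-31, 85)
w4 = Hw3 = (433, -155)
Ratio at component: -155 / 85 = -1.8235

λ ≈ -1.8235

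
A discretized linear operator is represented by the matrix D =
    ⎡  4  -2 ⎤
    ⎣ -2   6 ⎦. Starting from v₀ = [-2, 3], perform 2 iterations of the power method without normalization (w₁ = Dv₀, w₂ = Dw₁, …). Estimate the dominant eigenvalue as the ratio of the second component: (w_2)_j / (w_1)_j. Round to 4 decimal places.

w1 = Dv₀ = (4·(-2) + (-2)·3; (-2)·(-2) + 6·3) = (-14, 22)
w2 = Dw1 = (4·(-14) + (-2)·22; (-2)·(-14) + 6·22) = (-100, 160)
Ratio at component: 160 / 22 = 7.2727

7.2727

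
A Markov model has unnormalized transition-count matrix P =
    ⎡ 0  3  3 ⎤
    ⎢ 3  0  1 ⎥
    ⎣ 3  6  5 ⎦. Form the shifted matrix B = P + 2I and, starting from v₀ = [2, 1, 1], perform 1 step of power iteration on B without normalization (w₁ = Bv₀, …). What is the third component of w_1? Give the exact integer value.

19

B = P + 2I has rows (2, 3, 3); (3, 2, 1); (3, 6, 7)
w1 = Bv₀ = (2·2 + 3·1 + 3·1; 3·2 + 2·1 + 1·1; 3·2 + 6·1 + 7·1) = (10, 9, 19)
Requested component of w1: 19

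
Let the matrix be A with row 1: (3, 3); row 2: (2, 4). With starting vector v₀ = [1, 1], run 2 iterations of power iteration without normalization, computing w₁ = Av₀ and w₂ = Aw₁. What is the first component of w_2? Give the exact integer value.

36

w1 = Av₀ = (3·1 + 3·1; 2·1 + 4·1) = (6, 6)
w2 = Aw1 = (3·6 + 3·6; 2·6 + 4·6) = (36, 36)
The requested component of w2 is 36.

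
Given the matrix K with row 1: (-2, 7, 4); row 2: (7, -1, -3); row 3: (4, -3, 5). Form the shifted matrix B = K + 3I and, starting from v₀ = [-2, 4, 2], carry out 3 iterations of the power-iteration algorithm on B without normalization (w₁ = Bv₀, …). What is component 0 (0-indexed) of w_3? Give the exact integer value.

B = K + 3I has rows (1, 7, 4); (7, 2, -3); (4, -3, 8)
w1 = Bv₀ = (34, -12, -4)
w2 = Bw1 = (-66, 226, 140)
w3 = Bw2 = (2076, -430, 178)
Requested component of w3: 2076

2076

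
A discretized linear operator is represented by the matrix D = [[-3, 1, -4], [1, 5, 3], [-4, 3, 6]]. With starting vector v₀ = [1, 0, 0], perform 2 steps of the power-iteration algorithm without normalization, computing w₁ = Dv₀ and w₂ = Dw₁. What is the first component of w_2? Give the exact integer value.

w1 = Dv₀ = ((-3)·1 + 1·0 + (-4)·0; 1·1 + 5·0 + 3·0; (-4)·1 + 3·0 + 6·0) = (-3, 1, -4)
w2 = Dw1 = ((-3)·(-3) + 1·1 + (-4)·(-4); 1·(-3) + 5·1 + 3·(-4); (-4)·(-3) + 3·1 + 6·(-4)) = (26, -10, -9)
The requested component of w2 is 26.

26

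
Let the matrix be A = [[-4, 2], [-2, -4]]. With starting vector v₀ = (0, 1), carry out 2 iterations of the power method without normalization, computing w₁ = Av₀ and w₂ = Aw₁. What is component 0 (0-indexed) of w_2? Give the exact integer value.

-16

w1 = Av₀ = ((-4)·0 + 2·1; (-2)·0 + (-4)·1) = (2, -4)
w2 = Aw1 = ((-4)·2 + 2·(-4); (-2)·2 + (-4)·(-4)) = (-16, 12)
The requested component of w2 is -16.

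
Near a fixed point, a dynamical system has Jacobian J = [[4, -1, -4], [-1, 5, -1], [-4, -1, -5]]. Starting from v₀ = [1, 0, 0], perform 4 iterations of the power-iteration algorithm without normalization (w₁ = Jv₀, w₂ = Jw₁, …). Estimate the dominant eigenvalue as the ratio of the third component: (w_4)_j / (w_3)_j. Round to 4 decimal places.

λ ≈ -2.3355

w1 = Jv₀ = (4, -1, -4)
w2 = Jw1 = (33, -5, 5)
w3 = Jw2 = (117, -63, -152)
w4 = Jw3 = (1139, -280, 355)
Ratio at component: 355 / -152 = -2.3355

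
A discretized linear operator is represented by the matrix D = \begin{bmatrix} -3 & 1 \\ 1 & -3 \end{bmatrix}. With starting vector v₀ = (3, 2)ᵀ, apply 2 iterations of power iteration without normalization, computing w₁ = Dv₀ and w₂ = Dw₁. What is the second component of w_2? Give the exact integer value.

2

w1 = Dv₀ = ((-3)·3 + 1·2; 1·3 + (-3)·2) = (-7, -3)
w2 = Dw1 = ((-3)·(-7) + 1·(-3); 1·(-7) + (-3)·(-3)) = (18, 2)
The requested component of w2 is 2.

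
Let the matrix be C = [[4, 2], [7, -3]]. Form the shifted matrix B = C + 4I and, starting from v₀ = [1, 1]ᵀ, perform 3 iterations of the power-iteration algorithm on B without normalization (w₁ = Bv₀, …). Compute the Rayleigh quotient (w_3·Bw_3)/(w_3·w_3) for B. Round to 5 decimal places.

B = C + 4I has rows (8, 2); (7, 1)
w1 = Bv₀ = (8·1 + 2·1; 7·1 + 1·1) = (10, 8)
w2 = Bw1 = (8·10 + 2·8; 7·10 + 1·8) = (96, 78)
w3 = Bw2 = (924, 750)
Bw3 = (8892, 7218)
w3·Bw3 = 13629708; w3·w3 = 1416276; μ ≈ 13629708/1416276 = 9.62362

μ ≈ 9.62362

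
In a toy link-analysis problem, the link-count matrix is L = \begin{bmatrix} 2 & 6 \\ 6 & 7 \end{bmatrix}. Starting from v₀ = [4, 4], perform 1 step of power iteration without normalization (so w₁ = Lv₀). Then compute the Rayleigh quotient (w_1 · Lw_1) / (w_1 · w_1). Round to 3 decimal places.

w1 = Lv₀ = (2·4 + 6·4; 6·4 + 7·4) = (32, 52)
Lw1 = (376, 556)
w1·Lw1 = 32·376 + 52·556 = 40944; w1·w1 = 32·32 + 52·52 = 3728
λ ≈ 40944/3728 = 10.983

λ ≈ 10.983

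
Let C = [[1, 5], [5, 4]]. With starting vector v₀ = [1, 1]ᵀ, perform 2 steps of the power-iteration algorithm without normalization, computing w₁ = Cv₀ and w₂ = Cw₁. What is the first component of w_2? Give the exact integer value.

51

w1 = Cv₀ = (6, 9)
w2 = Cw1 = (51, 66)
The requested component of w2 is 51.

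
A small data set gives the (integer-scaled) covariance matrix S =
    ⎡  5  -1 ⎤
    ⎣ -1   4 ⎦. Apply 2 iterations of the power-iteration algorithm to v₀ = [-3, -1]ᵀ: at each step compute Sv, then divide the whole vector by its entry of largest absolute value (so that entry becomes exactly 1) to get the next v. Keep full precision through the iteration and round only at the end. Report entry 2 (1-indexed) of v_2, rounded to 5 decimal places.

Sv0 = (-14.000000, -1.000000); divide by -14.000000 → v1 = (1.000000, 0.071429)
Sv1 = (4.928571, -0.714286); divide by 4.928571 → v2 = (1.000000, -0.144928)
Requested entry of v2: 10/-69 = -0.14493

-0.14493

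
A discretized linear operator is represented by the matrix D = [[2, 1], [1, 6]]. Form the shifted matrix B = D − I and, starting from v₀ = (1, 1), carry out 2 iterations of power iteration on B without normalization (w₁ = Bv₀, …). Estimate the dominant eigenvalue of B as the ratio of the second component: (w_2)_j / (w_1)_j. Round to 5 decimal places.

5.33333

B = D − I has rows (1, 1); (1, 5)
w1 = Bv₀ = (2, 6)
w2 = Bw1 = (8, 32)
Ratio: 32/6 = 5.33333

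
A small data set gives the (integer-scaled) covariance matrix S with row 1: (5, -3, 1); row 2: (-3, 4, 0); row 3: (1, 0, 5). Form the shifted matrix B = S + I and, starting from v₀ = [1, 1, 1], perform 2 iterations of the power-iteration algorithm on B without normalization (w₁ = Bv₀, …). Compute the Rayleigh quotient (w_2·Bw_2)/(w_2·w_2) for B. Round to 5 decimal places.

6.94572

B = S + I has rows (6, -3, 1); (-3, 5, 0); (1, 0, 6)
w1 = Bv₀ = (4, 2, 7)
w2 = Bw1 = (25, -2, 46)
Bw2 = (202, -85, 301)
w2·Bw2 = 19066; w2·w2 = 2745; μ ≈ 19066/2745 = 6.94572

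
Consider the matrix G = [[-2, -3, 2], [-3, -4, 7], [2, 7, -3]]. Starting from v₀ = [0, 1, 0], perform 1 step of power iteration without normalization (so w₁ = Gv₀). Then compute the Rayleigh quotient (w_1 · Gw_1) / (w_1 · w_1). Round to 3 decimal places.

-10.500

w1 = Gv₀ = (-3, -4, 7)
Gw1 = (32, 74, -55)
w1·Gw1 = (-3)·32 + (-4)·74 + 7·(-55) = -777; w1·w1 = (-3)·(-3) + (-4)·(-4) + 7·7 = 74
λ ≈ -777/74 = -10.500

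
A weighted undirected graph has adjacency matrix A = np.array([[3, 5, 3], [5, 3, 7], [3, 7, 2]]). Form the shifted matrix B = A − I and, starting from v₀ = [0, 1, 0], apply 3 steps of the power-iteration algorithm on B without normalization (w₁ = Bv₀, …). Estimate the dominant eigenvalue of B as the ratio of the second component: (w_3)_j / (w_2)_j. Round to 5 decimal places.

μ ≈ 7.85897

B = A − I has rows (2, 5, 3); (5, 2, 7); (3, 7, 1)
w1 = Bv₀ = (2·0 + 5·1 + 3·0; 5·0 + 2·1 + 7·0; 3·0 + 7·1 + 1·0) = (5, 2, 7)
w2 = Bw1 = (2·5 + 5·2 + 3·7; 5·5 + 2·2 + 7·7; 3·5 + 7·2 + 1·7) = (41, 78, 36)
w3 = Bw2 = (580, 613, 705)
Ratio: 613/78 = 7.85897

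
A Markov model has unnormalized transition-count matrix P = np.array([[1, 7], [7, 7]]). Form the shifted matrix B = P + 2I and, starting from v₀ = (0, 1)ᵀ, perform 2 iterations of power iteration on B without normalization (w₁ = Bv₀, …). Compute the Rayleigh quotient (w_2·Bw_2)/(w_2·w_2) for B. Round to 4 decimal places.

B = P + 2I has rows (3, 7); (7, 9)
w1 = Bv₀ = (3·0 + 7·1; 7·0 + 9·1) = (7, 9)
w2 = Bw1 = (3·7 + 7·9; 7·7 + 9·9) = (84, 130)
Bw2 = (1162, 1758)
w2·Bw2 = 326148; w2·w2 = 23956; μ ≈ 326148/23956 = 13.6145

μ ≈ 13.6145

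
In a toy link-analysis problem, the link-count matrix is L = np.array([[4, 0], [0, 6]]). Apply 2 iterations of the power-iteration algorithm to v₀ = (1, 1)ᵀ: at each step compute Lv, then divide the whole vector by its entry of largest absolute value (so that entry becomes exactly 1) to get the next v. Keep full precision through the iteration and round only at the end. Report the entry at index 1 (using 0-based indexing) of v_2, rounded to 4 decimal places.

Lv0 = (4.00000, 6.00000); divide by 6.00000 → v1 = (0.66667, 1.00000)
Lv1 = (2.66667, 6.00000); divide by 6.00000 → v2 = (0.44444, 1.00000)
Requested entry of v2: 36/36 = 1.0000

1.0000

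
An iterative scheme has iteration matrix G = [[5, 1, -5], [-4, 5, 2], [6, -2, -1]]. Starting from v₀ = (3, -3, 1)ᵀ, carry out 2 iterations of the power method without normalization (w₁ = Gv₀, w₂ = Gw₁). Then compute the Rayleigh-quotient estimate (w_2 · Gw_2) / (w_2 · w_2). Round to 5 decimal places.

λ ≈ 2.44755

w1 = Gv₀ = (7, -25, 23)
w2 = Gw1 = (-105, -107, 69)
Gw2 = (-977, 23, -485)
w2·Gw2 = (-105)·(-977) + (-107)·23 + 69·(-485) = 66659; w2·w2 = (-105)·(-105) + (-107)·(-107) + 69·69 = 27235
λ ≈ 66659/27235 = 2.44755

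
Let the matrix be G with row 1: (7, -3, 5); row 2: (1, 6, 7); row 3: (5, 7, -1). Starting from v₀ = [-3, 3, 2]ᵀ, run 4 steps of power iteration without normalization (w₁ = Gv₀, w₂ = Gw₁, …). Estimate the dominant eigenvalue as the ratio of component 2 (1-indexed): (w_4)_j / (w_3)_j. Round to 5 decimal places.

w1 = Gv₀ = (7·(-3) + (-3)·3 + 5·2; 1·(-3) + 6·3 + 7·2; 5·(-3) + 7·3 + (-1)·2) = (-20, 29, 4)
w2 = Gw1 = (7·(-20) + (-3)·29 + 5·4; 1·(-20) + 6·29 + 7·4; 5·(-20) + 7·29 + (-1)·4) = (-207, 182, 99)
w3 = Gw2 = (-1500, 1578, 140)
w4 = Gw3 = (-14534, 8948, 3406)
Ratio at component: 8948 / 1578 = 5.67047

λ ≈ 5.67047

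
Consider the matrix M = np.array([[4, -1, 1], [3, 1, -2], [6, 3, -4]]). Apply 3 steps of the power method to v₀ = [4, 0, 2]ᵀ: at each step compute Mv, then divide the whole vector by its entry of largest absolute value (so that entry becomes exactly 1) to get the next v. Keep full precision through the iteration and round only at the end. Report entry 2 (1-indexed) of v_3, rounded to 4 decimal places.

0.3743

Mv0 = (18.00000, 8.00000, 16.00000); divide by 18.00000 → v1 = (1.00000, 0.44444, 0.88889)
Mv1 = (4.44444, 1.66667, 3.77778); divide by 4.44444 → v2 = (1.00000, 0.37500, 0.85000)
Mv2 = (4.47500, 1.67500, 3.72500); divide by 4.47500 → v3 = (1.00000, 0.37430, 0.83240)
Requested entry of v3: 134/358 = 0.3743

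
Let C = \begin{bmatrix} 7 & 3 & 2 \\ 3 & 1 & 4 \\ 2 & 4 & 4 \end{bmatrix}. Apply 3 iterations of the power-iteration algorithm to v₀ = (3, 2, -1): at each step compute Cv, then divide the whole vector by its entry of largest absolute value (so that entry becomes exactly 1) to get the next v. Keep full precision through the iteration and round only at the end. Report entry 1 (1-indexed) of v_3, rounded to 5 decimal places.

Cv0 = (25.000000, 7.000000, 10.000000); divide by 25.000000 → v1 = (1.000000, 0.280000, 0.400000)
Cv1 = (8.640000, 4.880000, 4.720000); divide by 8.640000 → v2 = (1.000000, 0.564815, 0.546296)
Cv2 = (9.787037, 5.750000, 6.444444); divide by 9.787037 → v3 = (1.000000, 0.587512, 0.658467)
Requested entry of v3: 2114/2114 = 1.00000

1.00000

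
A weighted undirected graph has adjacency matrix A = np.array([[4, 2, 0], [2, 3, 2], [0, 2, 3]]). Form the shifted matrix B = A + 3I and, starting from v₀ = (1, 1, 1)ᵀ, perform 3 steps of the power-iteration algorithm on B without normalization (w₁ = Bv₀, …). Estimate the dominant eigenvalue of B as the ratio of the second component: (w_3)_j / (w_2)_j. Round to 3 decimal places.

B = A + 3I has rows (7, 2, 0); (2, 6, 2); (0, 2, 6)
w1 = Bv₀ = (9, 10, 8)
w2 = Bw1 = (83, 94, 68)
w3 = Bw2 = (769, 866, 596)
Ratio: 866/94 = 9.213

μ ≈ 9.213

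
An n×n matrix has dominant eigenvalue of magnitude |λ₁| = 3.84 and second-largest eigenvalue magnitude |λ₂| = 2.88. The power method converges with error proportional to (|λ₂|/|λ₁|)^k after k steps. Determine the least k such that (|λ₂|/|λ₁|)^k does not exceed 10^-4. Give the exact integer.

|λ₂/λ₁| = 2.88/3.84 = 0.75000
Need k ≥ ln(10^-4) / ln(0.75000) = -9.2103 / -0.2877 ≈ 32.016
Smallest integer k satisfying the bound: 33

33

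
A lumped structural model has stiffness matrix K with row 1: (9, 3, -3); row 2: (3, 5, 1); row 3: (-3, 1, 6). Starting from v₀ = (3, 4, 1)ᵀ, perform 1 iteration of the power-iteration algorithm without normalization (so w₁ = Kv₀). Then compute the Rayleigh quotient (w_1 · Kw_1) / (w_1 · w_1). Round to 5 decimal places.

λ ≈ 10.23851

w1 = Kv₀ = (36, 30, 1)
Kw1 = (411, 259, -72)
w1·Kw1 = 36·411 + 30·259 + 1·(-72) = 22494; w1·w1 = 36·36 + 30·30 + 1·1 = 2197
λ ≈ 22494/2197 = 10.23851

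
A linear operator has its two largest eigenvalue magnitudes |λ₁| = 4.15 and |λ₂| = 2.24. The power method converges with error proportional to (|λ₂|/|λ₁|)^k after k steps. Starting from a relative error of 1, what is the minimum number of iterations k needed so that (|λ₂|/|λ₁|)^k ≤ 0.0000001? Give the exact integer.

|λ₂/λ₁| = 2.24/4.15 = 0.53976
Need k ≥ ln(0.0000001) / ln(0.53976) = -16.1181 / -0.6166 ≈ 26.139
Smallest integer k satisfying the bound: 27

27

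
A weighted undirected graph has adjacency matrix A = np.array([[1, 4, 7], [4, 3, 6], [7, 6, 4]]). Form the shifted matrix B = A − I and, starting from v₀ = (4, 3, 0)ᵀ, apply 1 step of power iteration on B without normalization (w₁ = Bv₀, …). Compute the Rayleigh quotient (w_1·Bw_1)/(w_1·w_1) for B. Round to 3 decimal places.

10.678

B = A − I has rows (0, 4, 7); (4, 2, 6); (7, 6, 3)
w1 = Bv₀ = (12, 22, 46)
Bw1 = (410, 368, 354)
w1·Bw1 = 29300; w1·w1 = 2744; μ ≈ 29300/2744 = 10.678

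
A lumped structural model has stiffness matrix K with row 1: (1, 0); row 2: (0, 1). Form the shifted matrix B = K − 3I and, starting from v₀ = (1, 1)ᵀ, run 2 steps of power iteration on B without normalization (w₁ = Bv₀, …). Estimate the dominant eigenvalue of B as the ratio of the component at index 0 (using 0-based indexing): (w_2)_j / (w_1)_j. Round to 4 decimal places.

-2.0000

B = K − 3I has rows (-2, 0); (0, -2)
w1 = Bv₀ = (-2, -2)
w2 = Bw1 = (4, 4)
Ratio: 4/-2 = -2.0000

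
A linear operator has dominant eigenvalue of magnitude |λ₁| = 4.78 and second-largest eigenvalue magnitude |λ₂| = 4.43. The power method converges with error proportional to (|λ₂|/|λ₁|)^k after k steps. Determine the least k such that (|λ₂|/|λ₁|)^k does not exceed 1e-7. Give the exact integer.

|λ₂/λ₁| = 4.43/4.78 = 0.92678
Need k ≥ ln(1e-7) / ln(0.92678) = -16.1181 / -0.0760 ≈ 211.966
Smallest integer k satisfying the bound: 212

212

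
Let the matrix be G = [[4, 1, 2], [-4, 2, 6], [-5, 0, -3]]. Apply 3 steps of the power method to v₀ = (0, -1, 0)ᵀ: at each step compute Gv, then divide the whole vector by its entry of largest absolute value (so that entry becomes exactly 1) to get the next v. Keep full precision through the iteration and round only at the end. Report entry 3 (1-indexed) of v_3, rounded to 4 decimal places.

Gv0 = (-1.00000, -2.00000, 0.00000); divide by -2.00000 → v1 = (0.50000, 1.00000, 0.00000)
Gv1 = (3.00000, 0.00000, -2.50000); divide by 3.00000 → v2 = (1.00000, 0.00000, -0.83333)
Gv2 = (2.33333, -9.00000, -2.50000); divide by -9.00000 → v3 = (-0.25926, 1.00000, 0.27778)
Requested entry of v3: 15/54 = 0.2778

0.2778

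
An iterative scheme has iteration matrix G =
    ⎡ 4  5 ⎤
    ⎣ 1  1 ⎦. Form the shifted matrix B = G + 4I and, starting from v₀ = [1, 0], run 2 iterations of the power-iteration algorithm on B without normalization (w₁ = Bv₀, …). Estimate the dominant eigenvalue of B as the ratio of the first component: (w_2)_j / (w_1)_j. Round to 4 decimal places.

μ ≈ 8.6250

B = G + 4I has rows (8, 5); (1, 5)
w1 = Bv₀ = (8, 1)
w2 = Bw1 = (69, 13)
Ratio: 69/8 = 8.6250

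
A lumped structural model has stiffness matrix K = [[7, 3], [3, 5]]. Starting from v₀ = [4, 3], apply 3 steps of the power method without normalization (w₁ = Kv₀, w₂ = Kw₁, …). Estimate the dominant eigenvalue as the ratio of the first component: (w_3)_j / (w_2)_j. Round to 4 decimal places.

w1 = Kv₀ = (37, 27)
w2 = Kw1 = (340, 246)
w3 = Kw2 = (3118, 2250)
Ratio at component: 3118 / 340 = 9.1706

9.1706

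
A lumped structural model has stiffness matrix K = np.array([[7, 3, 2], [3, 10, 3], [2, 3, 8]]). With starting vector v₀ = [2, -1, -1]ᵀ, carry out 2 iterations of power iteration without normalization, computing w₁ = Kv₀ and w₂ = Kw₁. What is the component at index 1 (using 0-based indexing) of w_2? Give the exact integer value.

w1 = Kv₀ = (7·2 + 3·(-1) + 2·(-1); 3·2 + 10·(-1) + 3·(-1); 2·2 + 3·(-1) + 8·(-1)) = (9, -7, -7)
w2 = Kw1 = (7·9 + 3·(-7) + 2·(-7); 3·9 + 10·(-7) + 3·(-7); 2·9 + 3·(-7) + 8·(-7)) = (28, -64, -59)
The requested component of w2 is -64.

-64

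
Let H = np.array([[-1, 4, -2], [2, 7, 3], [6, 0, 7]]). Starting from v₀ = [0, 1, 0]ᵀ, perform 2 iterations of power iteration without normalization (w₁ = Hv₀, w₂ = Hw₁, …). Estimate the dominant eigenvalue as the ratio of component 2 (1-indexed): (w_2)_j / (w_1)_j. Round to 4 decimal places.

w1 = Hv₀ = ((-1)·0 + 4·1 + (-2)·0; 2·0 + 7·1 + 3·0; 6·0 + 0·1 + 7·0) = (4, 7, 0)
w2 = Hw1 = ((-1)·4 + 4·7 + (-2)·0; 2·4 + 7·7 + 3·0; 6·4 + 0·7 + 7·0) = (24, 57, 24)
Ratio at component: 57 / 7 = 8.1429

8.1429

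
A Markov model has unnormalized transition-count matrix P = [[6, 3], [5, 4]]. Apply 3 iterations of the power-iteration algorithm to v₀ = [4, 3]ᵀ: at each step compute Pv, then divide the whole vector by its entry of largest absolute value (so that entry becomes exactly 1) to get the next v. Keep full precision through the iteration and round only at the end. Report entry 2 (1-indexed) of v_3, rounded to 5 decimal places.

Pv0 = (33.000000, 32.000000); divide by 33.000000 → v1 = (1.000000, 0.969697)
Pv1 = (8.909091, 8.878788); divide by 8.909091 → v2 = (1.000000, 0.996599)
Pv2 = (8.989796, 8.986395); divide by 8.989796 → v3 = (1.000000, 0.999622)
Requested entry of v3: 2642/2643 = 0.99962

0.99962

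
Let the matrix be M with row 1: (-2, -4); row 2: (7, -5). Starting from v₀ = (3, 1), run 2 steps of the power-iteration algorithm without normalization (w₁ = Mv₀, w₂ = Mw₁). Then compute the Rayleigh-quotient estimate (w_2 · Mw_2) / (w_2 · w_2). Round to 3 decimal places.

w1 = Mv₀ = ((-2)·3 + (-4)·1; 7·3 + (-5)·1) = (-10, 16)
w2 = Mw1 = ((-2)·(-10) + (-4)·16; 7·(-10) + (-5)·16) = (-44, -150)
Mw2 = (688, 442)
w2·Mw2 = (-44)·688 + (-150)·442 = -96572; w2·w2 = (-44)·(-44) + (-150)·(-150) = 24436
λ ≈ -96572/24436 = -3.952

λ ≈ -3.952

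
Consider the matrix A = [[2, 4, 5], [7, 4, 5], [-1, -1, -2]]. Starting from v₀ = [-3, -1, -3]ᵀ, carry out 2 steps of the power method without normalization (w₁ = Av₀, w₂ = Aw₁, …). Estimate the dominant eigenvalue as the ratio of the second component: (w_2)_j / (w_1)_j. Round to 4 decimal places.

λ ≈ 7.1250

w1 = Av₀ = (-25, -40, 10)
w2 = Aw1 = (-160, -285, 45)
Ratio at component: -285 / -40 = 7.1250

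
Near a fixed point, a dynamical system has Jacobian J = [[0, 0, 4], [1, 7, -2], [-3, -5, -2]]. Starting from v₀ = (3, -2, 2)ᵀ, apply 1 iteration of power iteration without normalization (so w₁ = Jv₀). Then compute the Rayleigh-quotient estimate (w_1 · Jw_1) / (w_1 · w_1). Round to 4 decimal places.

3.6846

w1 = Jv₀ = (8, -15, -3)
Jw1 = (-12, -91, 57)
w1·Jw1 = 8·(-12) + (-15)·(-91) + (-3)·57 = 1098; w1·w1 = 8·8 + (-15)·(-15) + (-3)·(-3) = 298
λ ≈ 1098/298 = 3.6846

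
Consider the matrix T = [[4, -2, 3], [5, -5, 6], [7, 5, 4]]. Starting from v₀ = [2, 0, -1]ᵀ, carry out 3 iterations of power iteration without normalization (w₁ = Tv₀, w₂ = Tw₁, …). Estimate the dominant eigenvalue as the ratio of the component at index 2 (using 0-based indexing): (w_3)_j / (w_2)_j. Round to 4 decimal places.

w1 = Tv₀ = (4·2 + (-2)·0 + 3·(-1); 5·2 + (-5)·0 + 6·(-1); 7·2 + 5·0 + 4·(-1)) = (5, 4, 10)
w2 = Tw1 = (4·5 + (-2)·4 + 3·10; 5·5 + (-5)·4 + 6·10; 7·5 + 5·4 + 4·10) = (42, 65, 95)
w3 = Tw2 = (323, 455, 999)
Ratio at component: 999 / 95 = 10.5158

10.5158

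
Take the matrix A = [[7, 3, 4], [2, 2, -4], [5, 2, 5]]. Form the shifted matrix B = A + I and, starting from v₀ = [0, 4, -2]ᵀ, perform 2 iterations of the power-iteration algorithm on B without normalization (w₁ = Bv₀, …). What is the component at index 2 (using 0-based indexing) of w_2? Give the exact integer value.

36

B = A + I has rows (8, 3, 4); (2, 3, -4); (5, 2, 6)
w1 = Bv₀ = (4, 20, -4)
w2 = Bw1 = (76, 84, 36)
Requested component of w2: 36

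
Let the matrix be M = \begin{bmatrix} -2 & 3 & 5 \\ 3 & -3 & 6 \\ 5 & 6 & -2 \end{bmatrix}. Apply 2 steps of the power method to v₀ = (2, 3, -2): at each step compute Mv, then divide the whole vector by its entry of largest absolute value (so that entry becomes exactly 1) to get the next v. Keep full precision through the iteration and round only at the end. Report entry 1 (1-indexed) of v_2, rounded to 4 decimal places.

Mv0 = (-5.00000, -15.00000, 32.00000); divide by 32.00000 → v1 = (-0.15625, -0.46875, 1.00000)
Mv1 = (3.90625, 6.93750, -5.59375); divide by 6.93750 → v2 = (0.56306, 1.00000, -0.80631)
Requested entry of v2: 125/222 = 0.5631

0.5631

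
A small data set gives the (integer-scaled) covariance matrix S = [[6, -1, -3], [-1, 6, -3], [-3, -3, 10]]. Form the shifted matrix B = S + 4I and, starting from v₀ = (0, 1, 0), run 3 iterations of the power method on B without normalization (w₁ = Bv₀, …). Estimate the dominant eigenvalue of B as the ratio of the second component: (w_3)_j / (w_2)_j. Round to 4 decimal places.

11.9818

B = S + 4I has rows (10, -1, -3); (-1, 10, -3); (-3, -3, 14)
w1 = Bv₀ = (-1, 10, -3)
w2 = Bw1 = (-11, 110, -69)
w3 = Bw2 = (-13, 1318, -1263)
Ratio: 1318/110 = 11.9818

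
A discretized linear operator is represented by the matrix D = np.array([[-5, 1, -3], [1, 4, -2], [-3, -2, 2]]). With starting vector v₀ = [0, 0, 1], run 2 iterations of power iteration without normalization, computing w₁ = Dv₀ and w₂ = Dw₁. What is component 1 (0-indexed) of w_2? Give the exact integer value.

-15

w1 = Dv₀ = ((-5)·0 + 1·0 + (-3)·1; 1·0 + 4·0 + (-2)·1; (-3)·0 + (-2)·0 + 2·1) = (-3, -2, 2)
w2 = Dw1 = ((-5)·(-3) + 1·(-2) + (-3)·2; 1·(-3) + 4·(-2) + (-2)·2; (-3)·(-3) + (-2)·(-2) + 2·2) = (7, -15, 17)
The requested component of w2 is -15.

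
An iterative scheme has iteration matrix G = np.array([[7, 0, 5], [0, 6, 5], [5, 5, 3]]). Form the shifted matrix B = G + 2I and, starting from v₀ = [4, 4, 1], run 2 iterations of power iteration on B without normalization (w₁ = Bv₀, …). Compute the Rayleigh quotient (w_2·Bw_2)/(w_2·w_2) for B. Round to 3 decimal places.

B = G + 2I has rows (9, 0, 5); (0, 8, 5); (5, 5, 5)
w1 = Bv₀ = (41, 37, 45)
w2 = Bw1 = (594, 521, 615)
Bw2 = (8421, 7243, 8650)
w2·Bw2 = 14095427; w2·w2 = 1002502; μ ≈ 14095427/1002502 = 14.060

μ ≈ 14.060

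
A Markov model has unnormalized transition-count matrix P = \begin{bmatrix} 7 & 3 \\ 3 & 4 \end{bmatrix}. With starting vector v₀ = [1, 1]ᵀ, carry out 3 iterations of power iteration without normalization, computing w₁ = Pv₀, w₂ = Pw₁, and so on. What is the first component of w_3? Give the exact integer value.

811

w1 = Pv₀ = (10, 7)
w2 = Pw1 = (91, 58)
w3 = Pw2 = (811, 505)
The requested component of w3 is 811.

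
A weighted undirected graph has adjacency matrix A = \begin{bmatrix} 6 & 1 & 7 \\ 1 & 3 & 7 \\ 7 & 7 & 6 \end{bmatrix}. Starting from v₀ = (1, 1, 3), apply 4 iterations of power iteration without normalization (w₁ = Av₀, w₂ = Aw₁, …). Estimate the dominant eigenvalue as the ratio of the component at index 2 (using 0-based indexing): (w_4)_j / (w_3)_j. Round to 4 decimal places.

w1 = Av₀ = (28, 25, 32)
w2 = Aw1 = (417, 327, 563)
w3 = Aw2 = (6770, 5339, 8586)
w4 = Aw3 = (106061, 82889, 136279)
Ratio at component: 136279 / 8586 = 15.8722

λ ≈ 15.8722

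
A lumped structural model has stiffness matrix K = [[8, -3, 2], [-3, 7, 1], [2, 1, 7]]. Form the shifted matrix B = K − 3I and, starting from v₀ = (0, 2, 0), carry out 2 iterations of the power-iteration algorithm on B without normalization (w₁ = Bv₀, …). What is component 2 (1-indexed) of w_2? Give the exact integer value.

B = K − 3I has rows (5, -3, 2); (-3, 4, 1); (2, 1, 4)
w1 = Bv₀ = (-6, 8, 2)
w2 = Bw1 = (-50, 52, 4)
Requested component of w2: 52

52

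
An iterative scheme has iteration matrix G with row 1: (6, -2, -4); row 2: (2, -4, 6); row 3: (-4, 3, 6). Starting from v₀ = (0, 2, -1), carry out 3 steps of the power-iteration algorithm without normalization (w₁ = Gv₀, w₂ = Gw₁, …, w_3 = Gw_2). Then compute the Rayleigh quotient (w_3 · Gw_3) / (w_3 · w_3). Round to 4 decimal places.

w1 = Gv₀ = (6·0 + (-2)·2 + (-4)·(-1); 2·0 + (-4)·2 + 6·(-1); (-4)·0 + 3·2 + 6·(-1)) = (0, -14, 0)
w2 = Gw1 = (6·0 + (-2)·(-14) + (-4)·0; 2·0 + (-4)·(-14) + 6·0; (-4)·0 + 3·(-14) + 6·0) = (28, 56, -42)
w3 = Gw2 = (224, -420, -196)
Gw3 = (2968, 952, -3332)
w3·Gw3 = 224·2968 + (-420)·952 + (-196)·(-3332) = 918064; w3·w3 = 224·224 + (-420)·(-420) + (-196)·(-196) = 264992
λ ≈ 918064/264992 = 3.4645

3.4645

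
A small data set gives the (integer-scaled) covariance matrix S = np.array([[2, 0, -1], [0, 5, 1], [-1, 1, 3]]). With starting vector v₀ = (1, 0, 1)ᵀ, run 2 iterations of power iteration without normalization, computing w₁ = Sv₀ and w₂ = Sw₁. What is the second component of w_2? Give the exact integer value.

7

w1 = Sv₀ = (1, 1, 2)
w2 = Sw1 = (0, 7, 6)
The requested component of w2 is 7.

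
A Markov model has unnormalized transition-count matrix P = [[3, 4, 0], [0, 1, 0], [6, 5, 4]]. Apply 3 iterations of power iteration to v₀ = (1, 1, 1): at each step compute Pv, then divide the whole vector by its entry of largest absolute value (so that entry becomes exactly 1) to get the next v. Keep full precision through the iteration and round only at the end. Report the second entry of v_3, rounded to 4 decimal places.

0.0017

Pv0 = (7.00000, 1.00000, 15.00000); divide by 15.00000 → v1 = (0.46667, 0.06667, 1.00000)
Pv1 = (1.66667, 0.06667, 7.13333); divide by 7.13333 → v2 = (0.23364, 0.00935, 1.00000)
Pv2 = (0.73832, 0.00935, 5.44860); divide by 5.44860 → v3 = (0.13551, 0.00172, 1.00000)
Requested entry of v3: 1/583 = 0.0017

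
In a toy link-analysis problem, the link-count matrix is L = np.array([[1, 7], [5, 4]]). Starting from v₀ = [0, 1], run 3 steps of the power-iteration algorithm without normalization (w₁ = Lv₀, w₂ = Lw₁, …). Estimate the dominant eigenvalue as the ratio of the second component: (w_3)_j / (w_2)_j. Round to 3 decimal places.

w1 = Lv₀ = (1·0 + 7·1; 5·0 + 4·1) = (7, 4)
w2 = Lw1 = (1·7 + 7·4; 5·7 + 4·4) = (35, 51)
w3 = Lw2 = (392, 379)
Ratio at component: 379 / 51 = 7.431

7.431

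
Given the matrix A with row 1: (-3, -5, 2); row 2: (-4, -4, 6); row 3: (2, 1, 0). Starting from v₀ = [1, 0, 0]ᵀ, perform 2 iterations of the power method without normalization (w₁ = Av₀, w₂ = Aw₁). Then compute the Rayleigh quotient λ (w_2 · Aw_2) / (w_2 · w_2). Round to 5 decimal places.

w1 = Av₀ = ((-3)·1 + (-5)·0 + 2·0; (-4)·1 + (-4)·0 + 6·0; 2·1 + 1·0 + 0·0) = (-3, -4, 2)
w2 = Aw1 = ((-3)·(-3) + (-5)·(-4) + 2·2; (-4)·(-3) + (-4)·(-4) + 6·2; 2·(-3) + 1·(-4) + 0·2) = (33, 40, -10)
Aw2 = (-319, -352, 106)
w2·Aw2 = 33·(-319) + 40·(-352) + (-10)·106 = -25667; w2·w2 = 33·33 + 40·40 + (-10)·(-10) = 2789
λ ≈ -25667/2789 = -9.20294

λ ≈ -9.20294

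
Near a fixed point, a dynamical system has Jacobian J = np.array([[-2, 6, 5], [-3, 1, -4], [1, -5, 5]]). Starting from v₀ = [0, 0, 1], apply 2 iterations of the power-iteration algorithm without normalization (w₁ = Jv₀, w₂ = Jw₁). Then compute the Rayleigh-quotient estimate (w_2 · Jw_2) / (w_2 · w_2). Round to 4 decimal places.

w1 = Jv₀ = (5, -4, 5)
w2 = Jw1 = (-9, -39, 50)
Jw2 = (34, -212, 436)
w2·Jw2 = (-9)·34 + (-39)·(-212) + 50·436 = 29762; w2·w2 = (-9)·(-9) + (-39)·(-39) + 50·50 = 4102
λ ≈ 29762/4102 = 7.2555

λ ≈ 7.2555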